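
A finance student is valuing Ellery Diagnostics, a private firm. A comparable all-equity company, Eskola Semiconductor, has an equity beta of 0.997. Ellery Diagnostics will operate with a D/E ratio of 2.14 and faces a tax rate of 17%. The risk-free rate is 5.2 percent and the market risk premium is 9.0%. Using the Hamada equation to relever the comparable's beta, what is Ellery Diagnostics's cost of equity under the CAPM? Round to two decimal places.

30.11%

β_L = β_U × [1 + (1 − t)(D/E)] = 0.997 × [1 + (1 − 0.17) × 2.14]
    = 0.997 × [1 + 0.83 × 2.14] = 0.997 × 2.7762 = 2.7679
E(R) = R_f + β_L × MRP = 5.2% + 2.7679 × 9.0% = 30.11%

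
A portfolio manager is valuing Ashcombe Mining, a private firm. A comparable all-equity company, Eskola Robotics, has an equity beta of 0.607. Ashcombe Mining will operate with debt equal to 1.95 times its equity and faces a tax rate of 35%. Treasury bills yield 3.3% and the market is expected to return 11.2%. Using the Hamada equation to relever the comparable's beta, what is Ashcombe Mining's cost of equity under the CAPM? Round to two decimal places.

β_L = β_U × [1 + (1 − t)(D/E)] = 0.607 × [1 + (1 − 0.35) × 1.95]
    = 0.607 × [1 + 0.65 × 1.95] = 0.607 × 2.2675 = 1.3764
MRP = 11.2% − 3.3% = 7.90%
E(R) = R_f + β_L × MRP = 3.3% + 1.3764 × 7.9% = 14.17%

14.17%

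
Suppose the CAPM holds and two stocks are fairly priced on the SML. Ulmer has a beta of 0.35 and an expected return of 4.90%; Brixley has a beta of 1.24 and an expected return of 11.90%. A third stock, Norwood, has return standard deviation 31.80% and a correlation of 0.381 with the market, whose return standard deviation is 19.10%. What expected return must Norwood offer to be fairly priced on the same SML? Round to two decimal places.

MRP = (11.90% − 4.90%) / (1.24 − 0.35) = 7.8652%
R_f = 4.90% − 0.35 × 7.8652% = 2.1472%
β_Norwood = ρ·σ_i/σ_m = 0.381 × 31.80 / 19.10 = 0.6343
E(R_Norwood) = R_f + β × MRP = 2.1472% + 0.6343 × 7.8652% = 7.14%

7.14%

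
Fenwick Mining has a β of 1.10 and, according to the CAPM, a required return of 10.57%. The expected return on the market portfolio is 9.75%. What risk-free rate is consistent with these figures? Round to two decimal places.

E(R) = R_f + β(E(R_m) − R_f) = R_f(1 − β) + β·E(R_m)
10.57% = R_f × (1 − 1.10) + 1.10 × 9.75%
10.57% = R_f × -0.10 + 10.7250%
R_f = (10.57% − 10.7250%) / -0.10 = 1.55%

1.55%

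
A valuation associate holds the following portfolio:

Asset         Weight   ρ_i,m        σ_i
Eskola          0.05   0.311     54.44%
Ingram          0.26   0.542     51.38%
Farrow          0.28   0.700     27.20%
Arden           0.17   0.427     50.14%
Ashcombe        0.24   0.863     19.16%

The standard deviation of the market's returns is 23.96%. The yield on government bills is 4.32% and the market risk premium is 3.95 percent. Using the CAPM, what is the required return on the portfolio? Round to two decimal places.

β_Eskola = 0.311 × 54.44% / 23.96% = 0.7066
β_Ingram = 0.542 × 51.38% / 23.96% = 1.1623
β_Farrow = 0.700 × 27.20% / 23.96% = 0.7947
β_Arden = 0.427 × 50.14% / 23.96% = 0.8936
β_Ashcombe = 0.863 × 19.16% / 23.96% = 0.6901
β_P = Σ w_i β_i = 0.05×0.7066 + 0.26×1.1623 + 0.28×0.7947 + 0.17×0.8936 + 0.24×0.6901 = 0.8776
E(R_P) = R_f + β_P × MRP = 4.32% + 0.8776 × 3.95% = 7.79%

7.79%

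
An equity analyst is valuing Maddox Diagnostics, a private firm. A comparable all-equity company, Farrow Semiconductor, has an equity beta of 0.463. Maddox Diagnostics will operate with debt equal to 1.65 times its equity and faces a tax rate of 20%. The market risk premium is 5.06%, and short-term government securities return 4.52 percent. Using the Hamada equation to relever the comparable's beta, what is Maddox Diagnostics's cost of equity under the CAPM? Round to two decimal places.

9.96%

β_L = β_U × [1 + (1 − t)(D/E)] = 0.463 × [1 + (1 − 0.20) × 1.65]
    = 0.463 × [1 + 0.80 × 1.65] = 0.463 × 2.3200 = 1.0742
E(R) = R_f + β_L × MRP = 4.52% + 1.0742 × 5.06% = 9.96%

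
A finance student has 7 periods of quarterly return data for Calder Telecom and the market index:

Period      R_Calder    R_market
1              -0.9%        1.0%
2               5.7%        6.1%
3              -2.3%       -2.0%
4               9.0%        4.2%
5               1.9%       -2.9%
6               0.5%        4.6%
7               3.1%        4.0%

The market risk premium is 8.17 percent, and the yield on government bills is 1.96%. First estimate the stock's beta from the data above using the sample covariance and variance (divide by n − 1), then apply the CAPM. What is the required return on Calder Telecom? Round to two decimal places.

Mean R_i = (-0.9 + 5.7 − 2.3 + 9.0 + 1.9 + 0.5 + 3.1) / 7 = 2.4286%
Mean R_m = (1.0 + 6.1 − 2.0 + 4.2 − 2.9 + 4.6 + 4.0) / 7 = 2.1429%
Σ(R_i − R̄_i)(R_m − R̄_m) = 49.0314  ⇒  Cov = 49.0314 / 6 = 8.1719
Σ(R_m − R̄_m)² = 73.2771  ⇒  Var(R_m) = 73.2771 / 6 = 12.2129
β = Cov / Var(R_m) = 8.1719 / 12.2129 = 0.6691
E(R) = R_f + β × MRP = 1.96% + 0.6691 × 8.17% = 7.43%

7.43%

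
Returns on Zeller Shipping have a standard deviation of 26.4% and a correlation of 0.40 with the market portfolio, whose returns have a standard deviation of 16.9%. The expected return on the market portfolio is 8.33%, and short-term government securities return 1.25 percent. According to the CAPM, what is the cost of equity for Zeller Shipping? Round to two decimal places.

5.67%

β = ρ × σ_i / σ_m = 0.40 × 26.4% / 16.9% = 0.6249
MRP = 8.33% − 1.25% = 7.08%
E(R) = 1.25% + 0.6249 × 7.08% = 5.67%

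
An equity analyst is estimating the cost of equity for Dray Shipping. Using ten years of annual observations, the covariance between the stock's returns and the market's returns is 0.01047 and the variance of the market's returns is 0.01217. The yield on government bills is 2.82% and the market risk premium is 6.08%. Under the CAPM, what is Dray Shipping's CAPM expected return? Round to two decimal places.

8.05%

β = Cov(R_i, R_m) / Var(R_m) = 0.01047 / 0.01217 = 0.8603
E(R) = R_f + β × MRP = 2.82% + 0.8603 × 6.08% = 8.05%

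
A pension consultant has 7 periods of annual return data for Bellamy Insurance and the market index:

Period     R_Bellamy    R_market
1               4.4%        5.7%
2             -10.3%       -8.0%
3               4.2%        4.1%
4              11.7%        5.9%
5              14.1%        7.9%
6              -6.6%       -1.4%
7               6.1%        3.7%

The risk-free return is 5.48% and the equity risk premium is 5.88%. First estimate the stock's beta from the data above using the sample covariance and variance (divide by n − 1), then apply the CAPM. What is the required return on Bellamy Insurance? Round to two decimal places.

Mean R_i = (4.4 − 10.3 + 4.2 + 11.7 + 14.1 − 6.6 + 6.1) / 7 = 3.3714%
Mean R_m = (5.7 − 8.0 + 4.1 + 5.9 + 7.9 − 1.4 + 3.7) / 7 = 2.5571%
Σ(R_i − R̄_i)(R_m − R̄_m) = 276.5814  ⇒  Cov = 276.5814 / 6 = 46.0969
Σ(R_m − R̄_m)² = 180.3971  ⇒  Var(R_m) = 180.3971 / 6 = 30.0662
β = Cov / Var(R_m) = 46.0969 / 30.0662 = 1.5332
E(R) = R_f + β × MRP = 5.48% + 1.5332 × 5.88% = 14.50%

14.50%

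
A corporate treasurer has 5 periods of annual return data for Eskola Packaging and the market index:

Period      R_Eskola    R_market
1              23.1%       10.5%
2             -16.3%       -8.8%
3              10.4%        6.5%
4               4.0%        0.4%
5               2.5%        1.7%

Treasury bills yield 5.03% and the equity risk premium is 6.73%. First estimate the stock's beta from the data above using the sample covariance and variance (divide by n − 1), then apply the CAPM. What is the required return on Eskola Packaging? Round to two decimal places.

Mean R_i = (23.1 − 16.3 + 10.4 + 4.0 + 2.5) / 5 = 4.7400%
Mean R_m = (10.5 − 8.8 + 6.5 + 0.4 + 1.7) / 5 = 2.0600%
Σ(R_i − R̄_i)(R_m − R̄_m) = 410.6180  ⇒  Cov = 410.6180 / 4 = 102.6545
Σ(R_m − R̄_m)² = 211.7720  ⇒  Var(R_m) = 211.7720 / 4 = 52.9430
β = Cov / Var(R_m) = 102.6545 / 52.9430 = 1.9390
E(R) = R_f + β × MRP = 5.03% + 1.9390 × 6.73% = 18.08%

18.08%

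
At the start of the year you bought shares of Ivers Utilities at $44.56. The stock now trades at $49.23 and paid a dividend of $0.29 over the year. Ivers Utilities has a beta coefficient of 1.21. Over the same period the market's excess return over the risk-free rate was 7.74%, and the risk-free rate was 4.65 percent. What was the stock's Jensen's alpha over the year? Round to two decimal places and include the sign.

-2.88%

Realised HPR = (P1 + D1 − P0) / P0 = (49.23 + 0.29 − 44.56) / 44.56 = 4.96 / 44.56 = 11.1311%
CAPM required = R_f + β·MRP = 4.65% + 1.21 × 7.74% = 14.0154%
α = realised − required = 11.1311% − 14.0154% = -2.88%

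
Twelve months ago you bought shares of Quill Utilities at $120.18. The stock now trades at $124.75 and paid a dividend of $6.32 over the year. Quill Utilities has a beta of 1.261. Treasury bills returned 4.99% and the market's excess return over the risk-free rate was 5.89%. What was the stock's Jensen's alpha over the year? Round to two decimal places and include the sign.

Realised HPR = (P1 + D1 − P0) / P0 = (124.75 + 6.32 − 120.18) / 120.18 = 10.89 / 120.18 = 9.0614%
CAPM required = R_f + β·MRP = 4.99% + 1.261 × 5.89% = 12.41729%
α = realised − required = 9.0614% − 12.41729% = -3.36%

-3.36%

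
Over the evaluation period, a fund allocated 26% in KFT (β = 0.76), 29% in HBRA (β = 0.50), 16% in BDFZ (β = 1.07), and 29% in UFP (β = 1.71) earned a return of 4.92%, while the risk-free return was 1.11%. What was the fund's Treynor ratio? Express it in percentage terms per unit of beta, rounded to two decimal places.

3.77%

β_P = 0.26×0.76 + 0.29×0.50 + 0.16×1.07 + 0.29×1.71 = 1.0097
Treynor = (R_P − R_f) / β_P = (4.92% − 1.11%) / 1.0097 = 3.81% / 1.0097 = 3.77%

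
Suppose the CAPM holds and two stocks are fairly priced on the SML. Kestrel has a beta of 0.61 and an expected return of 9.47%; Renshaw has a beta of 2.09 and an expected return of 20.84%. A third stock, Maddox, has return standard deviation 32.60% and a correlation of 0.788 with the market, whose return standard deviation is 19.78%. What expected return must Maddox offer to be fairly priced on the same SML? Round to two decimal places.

MRP = (20.84% − 9.47%) / (2.09 − 0.61) = 7.6824%
R_f = 9.47% − 0.61 × 7.6824% = 4.7837%
β_Maddox = ρ·σ_i/σ_m = 0.788 × 32.60 / 19.78 = 1.2987
E(R_Maddox) = R_f + β × MRP = 4.7837% + 1.2987 × 7.6824% = 14.76%

14.76%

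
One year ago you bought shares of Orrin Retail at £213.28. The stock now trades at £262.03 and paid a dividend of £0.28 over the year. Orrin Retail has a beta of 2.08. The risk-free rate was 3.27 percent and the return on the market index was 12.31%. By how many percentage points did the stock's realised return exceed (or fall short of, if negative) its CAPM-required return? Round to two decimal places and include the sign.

+0.92%

Realised HPR = (P1 + D1 − P0) / P0 = (262.03 + 0.28 − 213.28) / 213.28 = 49.03 / 213.28 = 22.9886%
MRP = 12.31% − 3.27% = 9.04%
CAPM required = R_f + β·MRP = 3.27% + 2.08 × 9.04% = 22.0732%
α = realised − required = 22.9886% − 22.0732% = +0.92%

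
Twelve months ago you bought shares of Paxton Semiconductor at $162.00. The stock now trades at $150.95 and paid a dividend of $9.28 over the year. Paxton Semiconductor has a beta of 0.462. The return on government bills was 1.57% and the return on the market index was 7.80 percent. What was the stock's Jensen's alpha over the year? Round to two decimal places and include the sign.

-5.54%

Realised HPR = (P1 + D1 − P0) / P0 = (150.95 + 9.28 − 162.00) / 162.00 = -1.77 / 162.00 = -1.0926%
MRP = 7.80% − 1.57% = 6.23%
CAPM required = R_f + β·MRP = 1.57% + 0.462 × 6.23% = 4.44826%
α = realised − required = -1.0926% − 4.44826% = -5.54%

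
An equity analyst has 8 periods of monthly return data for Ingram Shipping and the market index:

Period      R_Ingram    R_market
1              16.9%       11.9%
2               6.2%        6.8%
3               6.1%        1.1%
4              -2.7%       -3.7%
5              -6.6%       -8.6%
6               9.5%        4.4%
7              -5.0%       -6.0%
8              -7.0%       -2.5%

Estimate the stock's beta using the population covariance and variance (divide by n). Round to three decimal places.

Mean R_i = (16.9 + 6.2 + 6.1 − 2.7 − 6.6 + 9.5 − 5.0 − 7.0) / 8 = 2.1750%
Mean R_m = (11.9 + 6.8 + 1.1 − 3.7 − 8.6 + 4.4 − 6.0 − 2.5) / 8 = 0.4250%
Σ(R_i − R̄_i)(R_m − R̄_m) = 398.6350  ⇒  Cov = 398.6350 / 8 = 49.8294
Σ(R_m − R̄_m)² = 336.8750  ⇒  Var(R_m) = 336.8750 / 8 = 42.1094
β = Cov / Var(R_m) = 49.8294 / 42.1094 = 1.1833

1.183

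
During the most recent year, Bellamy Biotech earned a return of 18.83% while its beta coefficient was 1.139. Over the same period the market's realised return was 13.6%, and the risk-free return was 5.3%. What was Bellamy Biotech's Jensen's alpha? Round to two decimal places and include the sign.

+4.08%

Market excess return = 13.6% − 5.3% = 8.30%
CAPM benchmark = R_f + β(R_m − R_f) = 5.3% + 1.139 × 8.3% = 14.7537%
α = actual − benchmark = 18.83% − 14.7537% = +4.08%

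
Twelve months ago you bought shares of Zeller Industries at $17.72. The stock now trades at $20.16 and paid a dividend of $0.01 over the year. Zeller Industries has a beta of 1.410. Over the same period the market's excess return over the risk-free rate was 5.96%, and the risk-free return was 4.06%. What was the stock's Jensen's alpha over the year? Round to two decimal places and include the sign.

+1.36%

Realised HPR = (P1 + D1 − P0) / P0 = (20.16 + 0.01 − 17.72) / 17.72 = 2.45 / 17.72 = 13.8262%
CAPM required = R_f + β·MRP = 4.06% + 1.410 × 5.96% = 12.46360%
α = realised − required = 13.8262% − 12.46360% = +1.36%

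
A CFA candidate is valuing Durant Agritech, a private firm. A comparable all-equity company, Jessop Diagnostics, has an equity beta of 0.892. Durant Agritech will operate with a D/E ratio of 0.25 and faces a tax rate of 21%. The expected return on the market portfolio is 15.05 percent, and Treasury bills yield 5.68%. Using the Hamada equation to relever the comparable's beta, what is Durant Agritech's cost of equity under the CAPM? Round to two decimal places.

β_L = β_U × [1 + (1 − t)(D/E)] = 0.892 × [1 + (1 − 0.21) × 0.25]
    = 0.892 × [1 + 0.79 × 0.25] = 0.892 × 1.1975 = 1.0682
MRP = 15.05% − 5.68% = 9.37%
E(R) = R_f + β_L × MRP = 5.68% + 1.0682 × 9.37% = 15.69%

15.69%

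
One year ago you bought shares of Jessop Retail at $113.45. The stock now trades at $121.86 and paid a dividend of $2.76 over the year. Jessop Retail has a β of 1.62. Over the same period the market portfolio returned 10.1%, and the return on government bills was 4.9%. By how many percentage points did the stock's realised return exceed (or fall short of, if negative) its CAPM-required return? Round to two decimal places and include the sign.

-3.48%

Realised HPR = (P1 + D1 − P0) / P0 = (121.86 + 2.76 − 113.45) / 113.45 = 11.17 / 113.45 = 9.8457%
MRP = 10.1% − 4.9% = 5.20%
CAPM required = R_f + β·MRP = 4.9% + 1.62 × 5.2% = 13.3240%
α = realised − required = 9.8457% − 13.3240% = -3.48%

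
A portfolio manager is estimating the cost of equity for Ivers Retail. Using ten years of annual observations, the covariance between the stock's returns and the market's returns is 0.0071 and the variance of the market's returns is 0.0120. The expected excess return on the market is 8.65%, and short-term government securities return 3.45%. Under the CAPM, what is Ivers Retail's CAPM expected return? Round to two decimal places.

β = Cov(R_i, R_m) / Var(R_m) = 0.0071 / 0.0120 = 0.5917
E(R) = R_f + β × MRP = 3.45% + 0.5917 × 8.65% = 8.57%

8.57%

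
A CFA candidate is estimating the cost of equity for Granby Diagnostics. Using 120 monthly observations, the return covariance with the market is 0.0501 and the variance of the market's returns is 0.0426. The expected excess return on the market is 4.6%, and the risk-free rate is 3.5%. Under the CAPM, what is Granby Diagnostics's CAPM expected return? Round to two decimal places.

8.91%

β = Cov(R_i, R_m) / Var(R_m) = 0.0501 / 0.0426 = 1.1761
E(R) = R_f + β × MRP = 3.5% + 1.1761 × 4.6% = 8.91%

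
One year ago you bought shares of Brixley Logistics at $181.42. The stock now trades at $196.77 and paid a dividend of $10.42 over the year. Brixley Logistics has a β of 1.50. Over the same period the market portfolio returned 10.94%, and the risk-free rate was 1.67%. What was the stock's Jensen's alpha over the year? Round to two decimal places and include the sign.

-1.37%

Realised HPR = (P1 + D1 − P0) / P0 = (196.77 + 10.42 − 181.42) / 181.42 = 25.77 / 181.42 = 14.2046%
MRP = 10.94% − 1.67% = 9.27%
CAPM required = R_f + β·MRP = 1.67% + 1.50 × 9.27% = 15.5750%
α = realised − required = 14.2046% − 15.5750% = -1.37%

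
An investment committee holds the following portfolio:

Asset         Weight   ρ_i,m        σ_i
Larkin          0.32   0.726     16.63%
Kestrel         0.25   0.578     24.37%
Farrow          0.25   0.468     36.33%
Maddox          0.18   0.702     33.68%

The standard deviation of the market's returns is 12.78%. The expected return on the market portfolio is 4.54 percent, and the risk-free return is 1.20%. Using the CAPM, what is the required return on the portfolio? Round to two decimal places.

β_Larkin = 0.726 × 16.63% / 12.78% = 0.9447
β_Kestrel = 0.578 × 24.37% / 12.78% = 1.1022
β_Farrow = 0.468 × 36.33% / 12.78% = 1.3304
β_Maddox = 0.702 × 33.68% / 12.78% = 1.8500
β_P = Σ w_i β_i = 0.32×0.9447 + 0.25×1.1022 + 0.25×1.3304 + 0.18×1.8500 = 1.2435
MRP = 4.54% − 1.20% = 3.34%
E(R_P) = R_f + β_P × MRP = 1.20% + 1.2435 × 3.34% = 5.35%

5.35%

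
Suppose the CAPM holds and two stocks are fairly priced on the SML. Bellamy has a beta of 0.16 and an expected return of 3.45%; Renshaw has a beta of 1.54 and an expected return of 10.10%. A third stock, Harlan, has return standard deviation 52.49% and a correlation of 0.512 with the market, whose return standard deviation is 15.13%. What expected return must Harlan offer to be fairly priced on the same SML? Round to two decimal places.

11.24%

MRP = (10.10% − 3.45%) / (1.54 − 0.16) = 4.8188%
R_f = 3.45% − 0.16 × 4.8188% = 2.6790%
β_Harlan = ρ·σ_i/σ_m = 0.512 × 52.49 / 15.13 = 1.7763
E(R_Harlan) = R_f + β × MRP = 2.6790% + 1.7763 × 4.8188% = 11.24%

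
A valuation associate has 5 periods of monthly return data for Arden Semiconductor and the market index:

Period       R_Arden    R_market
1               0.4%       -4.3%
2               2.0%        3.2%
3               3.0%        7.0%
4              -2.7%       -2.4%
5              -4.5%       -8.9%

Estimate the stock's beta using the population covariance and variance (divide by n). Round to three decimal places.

0.448

Mean R_i = (0.4 + 2.0 + 3.0 − 2.7 − 4.5) / 5 = -0.3600%
Mean R_m = (-4.3 + 3.2 + 7.0 − 2.4 − 8.9) / 5 = -1.0800%
Σ(R_i − R̄_i)(R_m − R̄_m) = 70.2660  ⇒  Cov = 70.2660 / 5 = 14.0532
Σ(R_m − R̄_m)² = 156.8680  ⇒  Var(R_m) = 156.8680 / 5 = 31.3736
β = Cov / Var(R_m) = 14.0532 / 31.3736 = 0.4479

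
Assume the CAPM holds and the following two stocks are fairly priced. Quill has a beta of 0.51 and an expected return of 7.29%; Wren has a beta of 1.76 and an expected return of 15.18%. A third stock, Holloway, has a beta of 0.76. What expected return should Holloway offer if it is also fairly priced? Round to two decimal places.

8.87%

MRP (SML slope) = (15.18% − 7.29%) / (1.76 − 0.51) = 7.89% / 1.25 = 6.3120%
R_f (intercept) = 7.29% − 0.51 × 6.3120% = 4.0709%
E(R_Holloway) = R_f + β × MRP = 4.0709% + 0.76 × 6.3120% = 8.87%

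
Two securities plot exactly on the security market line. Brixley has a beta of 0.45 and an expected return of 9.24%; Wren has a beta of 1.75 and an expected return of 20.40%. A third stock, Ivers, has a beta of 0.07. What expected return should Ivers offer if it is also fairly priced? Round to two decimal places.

5.98%

MRP (SML slope) = (20.40% − 9.24%) / (1.75 − 0.45) = 11.16% / 1.30 = 8.5846%
R_f (intercept) = 9.24% − 0.45 × 8.5846% = 5.3769%
E(R_Ivers) = R_f + β × MRP = 5.3769% + 0.07 × 8.5846% = 5.98%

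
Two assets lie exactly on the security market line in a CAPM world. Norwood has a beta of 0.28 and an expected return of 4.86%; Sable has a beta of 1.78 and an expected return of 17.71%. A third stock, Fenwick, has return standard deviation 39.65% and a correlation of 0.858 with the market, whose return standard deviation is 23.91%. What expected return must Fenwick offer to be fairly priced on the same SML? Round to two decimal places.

14.65%

MRP = (17.71% − 4.86%) / (1.78 − 0.28) = 8.5667%
R_f = 4.86% − 0.28 × 8.5667% = 2.4613%
β_Fenwick = ρ·σ_i/σ_m = 0.858 × 39.65 / 23.91 = 1.4228
E(R_Fenwick) = R_f + β × MRP = 2.4613% + 1.4228 × 8.5667% = 14.65%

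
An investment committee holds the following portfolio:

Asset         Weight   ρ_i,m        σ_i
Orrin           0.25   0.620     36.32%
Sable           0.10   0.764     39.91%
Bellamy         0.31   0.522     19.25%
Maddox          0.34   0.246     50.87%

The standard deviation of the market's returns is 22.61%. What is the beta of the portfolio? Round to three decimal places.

0.710

β_Orrin = 0.620 × 36.32% / 22.61% = 0.9959
β_Sable = 0.764 × 39.91% / 22.61% = 1.3486
β_Bellamy = 0.522 × 19.25% / 22.61% = 0.4444
β_Maddox = 0.246 × 50.87% / 22.61% = 0.5535
β_P = Σ w_i β_i = 0.25×0.9959 + 0.10×1.3486 + 0.31×0.4444 + 0.34×0.5535 = 0.7098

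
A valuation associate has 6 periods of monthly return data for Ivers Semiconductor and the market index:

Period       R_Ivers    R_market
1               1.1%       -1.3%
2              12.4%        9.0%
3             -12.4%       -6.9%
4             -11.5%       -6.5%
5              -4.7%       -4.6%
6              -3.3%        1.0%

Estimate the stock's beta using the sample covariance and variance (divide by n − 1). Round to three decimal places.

1.444

Mean R_i = (1.1 + 12.4 − 12.4 − 11.5 − 4.7 − 3.3) / 6 = -3.0667%
Mean R_m = (-1.3 + 9.0 − 6.9 − 6.5 − 4.6 + 1.0) / 6 = -1.5500%
Σ(R_i − R̄_i)(R_m − R̄_m) = 260.2800  ⇒  Cov = 260.2800 / 5 = 52.0560
Σ(R_m − R̄_m)² = 180.2950  ⇒  Var(R_m) = 180.2950 / 5 = 36.0590
β = Cov / Var(R_m) = 52.0560 / 36.0590 = 1.4436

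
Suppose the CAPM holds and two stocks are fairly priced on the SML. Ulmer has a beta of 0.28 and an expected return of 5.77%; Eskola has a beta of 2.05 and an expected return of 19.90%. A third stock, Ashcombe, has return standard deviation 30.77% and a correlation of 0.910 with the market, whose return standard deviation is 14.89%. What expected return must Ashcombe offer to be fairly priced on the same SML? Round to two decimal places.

18.55%

MRP = (19.90% − 5.77%) / (2.05 − 0.28) = 7.9831%
R_f = 5.77% − 0.28 × 7.9831% = 3.5347%
β_Ashcombe = ρ·σ_i/σ_m = 0.910 × 30.77 / 14.89 = 1.8805
E(R_Ashcombe) = R_f + β × MRP = 3.5347% + 1.8805 × 7.9831% = 18.55%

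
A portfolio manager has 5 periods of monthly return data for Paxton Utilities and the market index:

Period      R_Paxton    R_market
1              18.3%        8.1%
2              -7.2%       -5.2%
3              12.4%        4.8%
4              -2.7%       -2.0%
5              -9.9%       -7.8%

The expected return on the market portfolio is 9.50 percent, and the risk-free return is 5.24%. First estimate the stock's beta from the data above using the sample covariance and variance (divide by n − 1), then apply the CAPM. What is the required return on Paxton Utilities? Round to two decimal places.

13.12%

Mean R_i = (18.3 − 7.2 + 12.4 − 2.7 − 9.9) / 5 = 2.1800%
Mean R_m = (8.1 − 5.2 + 4.8 − 2.0 − 7.8) / 5 = -0.4200%
Σ(R_i − R̄_i)(R_m − R̄_m) = 332.3880  ⇒  Cov = 332.3880 / 4 = 83.0970
Σ(R_m − R̄_m)² = 179.6480  ⇒  Var(R_m) = 179.6480 / 4 = 44.9120
β = Cov / Var(R_m) = 83.0970 / 44.9120 = 1.8502
MRP = 9.50% − 5.24% = 4.26%
E(R) = R_f + β × MRP = 5.24% + 1.8502 × 4.26% = 13.12%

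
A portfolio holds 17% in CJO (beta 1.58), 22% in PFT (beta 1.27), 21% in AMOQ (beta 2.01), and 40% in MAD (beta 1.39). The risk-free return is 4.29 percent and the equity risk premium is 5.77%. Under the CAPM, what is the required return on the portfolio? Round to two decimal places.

13.10%

β_P = Σ w_i β_i = 0.17×1.58 + 0.22×1.27 + 0.21×2.01 + 0.40×1.39 = 1.5261
E(R_P) = R_f + β_P × MRP = 4.29% + 1.5261 × 5.77% = 13.10%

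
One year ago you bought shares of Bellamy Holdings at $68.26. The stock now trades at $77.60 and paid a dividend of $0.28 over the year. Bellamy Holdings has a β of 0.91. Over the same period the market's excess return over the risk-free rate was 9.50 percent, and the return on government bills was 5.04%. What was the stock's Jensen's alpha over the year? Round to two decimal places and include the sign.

+0.41%

Realised HPR = (P1 + D1 − P0) / P0 = (77.60 + 0.28 − 68.26) / 68.26 = 9.62 / 68.26 = 14.0932%
CAPM required = R_f + β·MRP = 5.04% + 0.91 × 9.50% = 13.6850%
α = realised − required = 14.0932% − 13.6850% = +0.41%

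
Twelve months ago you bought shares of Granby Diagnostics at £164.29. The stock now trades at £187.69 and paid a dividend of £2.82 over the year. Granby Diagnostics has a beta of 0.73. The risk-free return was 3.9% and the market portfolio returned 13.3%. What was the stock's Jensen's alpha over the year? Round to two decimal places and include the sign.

Realised HPR = (P1 + D1 − P0) / P0 = (187.69 + 2.82 − 164.29) / 164.29 = 26.22 / 164.29 = 15.9596%
MRP = 13.3% − 3.9% = 9.40%
CAPM required = R_f + β·MRP = 3.9% + 0.73 × 9.4% = 10.7620%
α = realised − required = 15.9596% − 10.7620% = +5.20%

+5.20%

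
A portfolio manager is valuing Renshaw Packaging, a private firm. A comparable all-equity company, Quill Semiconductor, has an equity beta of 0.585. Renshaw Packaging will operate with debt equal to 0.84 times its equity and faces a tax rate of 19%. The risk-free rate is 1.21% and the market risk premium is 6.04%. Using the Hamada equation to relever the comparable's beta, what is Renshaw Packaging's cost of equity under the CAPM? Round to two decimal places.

7.15%

β_L = β_U × [1 + (1 − t)(D/E)] = 0.585 × [1 + (1 − 0.19) × 0.84]
    = 0.585 × [1 + 0.81 × 0.84] = 0.585 × 1.6804 = 0.9830
E(R) = R_f + β_L × MRP = 1.21% + 0.9830 × 6.04% = 7.15%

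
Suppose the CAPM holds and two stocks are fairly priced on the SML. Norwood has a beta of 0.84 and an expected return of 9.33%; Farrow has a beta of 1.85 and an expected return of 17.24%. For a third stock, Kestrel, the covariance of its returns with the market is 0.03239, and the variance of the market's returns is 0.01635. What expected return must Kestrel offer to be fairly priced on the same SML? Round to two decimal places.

MRP = (17.24% − 9.33%) / (1.85 − 0.84) = 7.8317%
R_f = 9.33% − 0.84 × 7.8317% = 2.7514%
β_Kestrel = Cov / Var(R_m) = 0.03239 / 0.01635 = 1.9810
E(R_Kestrel) = R_f + β × MRP = 2.7514% + 1.9810 × 7.8317% = 18.27%

18.27%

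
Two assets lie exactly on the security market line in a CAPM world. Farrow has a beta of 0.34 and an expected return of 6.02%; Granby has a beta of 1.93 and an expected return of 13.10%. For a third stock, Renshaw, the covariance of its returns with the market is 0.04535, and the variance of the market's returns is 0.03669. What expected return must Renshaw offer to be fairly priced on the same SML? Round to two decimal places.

MRP = (13.10% − 6.02%) / (1.93 − 0.34) = 4.4528%
R_f = 6.02% − 0.34 × 4.4528% = 4.5060%
β_Renshaw = Cov / Var(R_m) = 0.04535 / 0.03669 = 1.2360
E(R_Renshaw) = R_f + β × MRP = 4.5060% + 1.2360 × 4.4528% = 10.01%

10.01%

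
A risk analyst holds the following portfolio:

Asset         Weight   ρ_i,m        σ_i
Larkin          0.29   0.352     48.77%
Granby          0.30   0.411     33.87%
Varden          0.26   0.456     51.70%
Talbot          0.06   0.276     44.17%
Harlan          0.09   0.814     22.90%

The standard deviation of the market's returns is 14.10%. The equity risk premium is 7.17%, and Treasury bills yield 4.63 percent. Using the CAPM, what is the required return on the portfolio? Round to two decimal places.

β_Larkin = 0.352 × 48.77% / 14.10% = 1.2175
β_Granby = 0.411 × 33.87% / 14.10% = 0.9873
β_Varden = 0.456 × 51.70% / 14.10% = 1.6720
β_Talbot = 0.276 × 44.17% / 14.10% = 0.8646
β_Harlan = 0.814 × 22.90% / 14.10% = 1.3220
β_P = Σ w_i β_i = 0.29×1.2175 + 0.30×0.9873 + 0.26×1.6720 + 0.06×0.8646 + 0.09×1.3220 = 1.2548
E(R_P) = R_f + β_P × MRP = 4.63% + 1.2548 × 7.17% = 13.63%

13.63%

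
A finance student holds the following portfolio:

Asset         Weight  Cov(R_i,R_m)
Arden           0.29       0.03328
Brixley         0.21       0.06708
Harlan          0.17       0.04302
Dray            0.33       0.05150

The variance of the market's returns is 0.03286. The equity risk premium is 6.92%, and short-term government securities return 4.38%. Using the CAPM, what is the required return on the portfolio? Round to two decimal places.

β_Arden = 0.03328 / 0.03286 = 1.0128
β_Brixley = 0.06708 / 0.03286 = 2.0414
β_Harlan = 0.04302 / 0.03286 = 1.3092
β_Dray = 0.05150 / 0.03286 = 1.5673
β_P = Σ w_i β_i = 0.29×1.0128 + 0.21×2.0414 + 0.17×1.3092 + 0.33×1.5673 = 1.4622
E(R_P) = R_f + β_P × MRP = 4.38% + 1.4622 × 6.92% = 14.50%

14.50%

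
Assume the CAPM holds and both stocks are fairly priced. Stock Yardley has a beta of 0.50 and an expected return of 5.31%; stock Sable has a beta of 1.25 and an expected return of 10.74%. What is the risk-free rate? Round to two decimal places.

1.69%

Both satisfy E(R) = R_f + β·MRP, so the slope of the SML is
MRP = (10.74% − 5.31%) / (1.25 − 0.50) = 5.43% / 0.75 = 7.2400%
R_f = E(R_Yardley) − β_Yardley·MRP = 5.31% − 0.50 × 7.2400% = 1.6900%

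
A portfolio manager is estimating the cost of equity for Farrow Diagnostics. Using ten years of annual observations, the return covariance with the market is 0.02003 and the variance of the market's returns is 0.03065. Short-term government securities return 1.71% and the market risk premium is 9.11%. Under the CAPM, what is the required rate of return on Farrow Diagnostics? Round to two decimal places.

7.66%

β = Cov(R_i, R_m) / Var(R_m) = 0.02003 / 0.03065 = 0.6535
E(R) = R_f + β × MRP = 1.71% + 0.6535 × 9.11% = 7.66%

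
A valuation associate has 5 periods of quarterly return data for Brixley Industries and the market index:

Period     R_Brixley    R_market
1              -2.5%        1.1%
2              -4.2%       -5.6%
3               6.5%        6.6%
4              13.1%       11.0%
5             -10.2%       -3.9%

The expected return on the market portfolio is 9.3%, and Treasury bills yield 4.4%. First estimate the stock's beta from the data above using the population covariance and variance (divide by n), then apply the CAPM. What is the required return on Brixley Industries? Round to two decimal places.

Mean R_i = (-2.5 − 4.2 + 6.5 + 13.1 − 10.2) / 5 = 0.5400%
Mean R_m = (1.1 − 5.6 + 6.6 + 11.0 − 3.9) / 5 = 1.8400%
Σ(R_i − R̄_i)(R_m − R̄_m) = 242.5820  ⇒  Cov = 242.5820 / 5 = 48.5164
Σ(R_m − R̄_m)² = 195.4120  ⇒  Var(R_m) = 195.4120 / 5 = 39.0824
β = Cov / Var(R_m) = 48.5164 / 39.0824 = 1.2414
MRP = 9.3% − 4.4% = 4.90%
E(R) = R_f + β × MRP = 4.4% + 1.2414 × 4.9% = 10.48%

10.48%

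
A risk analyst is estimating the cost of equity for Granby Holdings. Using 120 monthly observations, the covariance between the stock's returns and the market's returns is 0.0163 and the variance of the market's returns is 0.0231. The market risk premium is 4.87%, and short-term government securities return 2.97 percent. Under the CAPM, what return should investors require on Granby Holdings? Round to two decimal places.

6.41%

β = Cov(R_i, R_m) / Var(R_m) = 0.0163 / 0.0231 = 0.7056
E(R) = R_f + β × MRP = 2.97% + 0.7056 × 4.87% = 6.41%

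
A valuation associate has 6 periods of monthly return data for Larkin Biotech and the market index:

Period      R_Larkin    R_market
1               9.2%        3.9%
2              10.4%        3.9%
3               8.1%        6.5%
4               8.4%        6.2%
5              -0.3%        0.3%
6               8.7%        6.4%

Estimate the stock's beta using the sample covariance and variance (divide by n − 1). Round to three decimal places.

Mean R_i = (9.2 + 10.4 + 8.1 + 8.4 − 0.3 + 8.7) / 6 = 7.4167%
Mean R_m = (3.9 + 3.9 + 6.5 + 6.2 + 0.3 + 6.4) / 6 = 4.5333%
Σ(R_i − R̄_i)(R_m − R̄_m) = 35.0267  ⇒  Cov = 35.0267 / 5 = 7.0053
Σ(R_m − R̄_m)² = 28.8533  ⇒  Var(R_m) = 28.8533 / 5 = 5.7707
β = Cov / Var(R_m) = 7.0053 / 5.7707 = 1.2139

1.214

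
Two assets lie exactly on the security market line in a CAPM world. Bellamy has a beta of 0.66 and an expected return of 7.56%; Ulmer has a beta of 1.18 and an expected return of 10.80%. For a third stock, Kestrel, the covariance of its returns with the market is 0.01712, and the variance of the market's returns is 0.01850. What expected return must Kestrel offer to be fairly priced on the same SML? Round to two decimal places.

MRP = (10.80% − 7.56%) / (1.18 − 0.66) = 6.2308%
R_f = 7.56% − 0.66 × 6.2308% = 3.4477%
β_Kestrel = Cov / Var(R_m) = 0.01712 / 0.01850 = 0.9254
E(R_Kestrel) = R_f + β × MRP = 3.4477% + 0.9254 × 6.2308% = 9.21%

9.21%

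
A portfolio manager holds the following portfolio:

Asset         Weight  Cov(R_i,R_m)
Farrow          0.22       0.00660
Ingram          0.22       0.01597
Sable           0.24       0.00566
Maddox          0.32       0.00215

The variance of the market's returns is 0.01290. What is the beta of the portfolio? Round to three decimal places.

β_Farrow = 0.00660 / 0.01290 = 0.5116
β_Ingram = 0.01597 / 0.01290 = 1.2380
β_Sable = 0.00566 / 0.01290 = 0.4388
β_Maddox = 0.00215 / 0.01290 = 0.1667
β_P = Σ w_i β_i = 0.22×0.5116 + 0.22×1.2380 + 0.24×0.4388 + 0.32×0.1667 = 0.5436

0.544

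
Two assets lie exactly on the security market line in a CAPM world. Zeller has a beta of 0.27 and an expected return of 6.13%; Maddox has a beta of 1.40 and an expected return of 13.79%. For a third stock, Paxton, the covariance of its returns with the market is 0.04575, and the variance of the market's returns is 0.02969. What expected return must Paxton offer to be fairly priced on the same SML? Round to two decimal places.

14.75%

MRP = (13.79% − 6.13%) / (1.40 − 0.27) = 6.7788%
R_f = 6.13% − 0.27 × 6.7788% = 4.2997%
β_Paxton = Cov / Var(R_m) = 0.04575 / 0.02969 = 1.5409
E(R_Paxton) = R_f + β × MRP = 4.2997% + 1.5409 × 6.7788% = 14.75%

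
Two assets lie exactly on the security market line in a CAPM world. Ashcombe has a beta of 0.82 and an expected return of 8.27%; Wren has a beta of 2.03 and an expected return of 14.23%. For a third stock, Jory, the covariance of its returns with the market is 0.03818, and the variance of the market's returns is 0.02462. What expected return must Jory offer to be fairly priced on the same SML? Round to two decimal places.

MRP = (14.23% − 8.27%) / (2.03 − 0.82) = 4.9256%
R_f = 8.27% − 0.82 × 4.9256% = 4.2310%
β_Jory = Cov / Var(R_m) = 0.03818 / 0.02462 = 1.5508
E(R_Jory) = R_f + β × MRP = 4.2310% + 1.5508 × 4.9256% = 11.87%

11.87%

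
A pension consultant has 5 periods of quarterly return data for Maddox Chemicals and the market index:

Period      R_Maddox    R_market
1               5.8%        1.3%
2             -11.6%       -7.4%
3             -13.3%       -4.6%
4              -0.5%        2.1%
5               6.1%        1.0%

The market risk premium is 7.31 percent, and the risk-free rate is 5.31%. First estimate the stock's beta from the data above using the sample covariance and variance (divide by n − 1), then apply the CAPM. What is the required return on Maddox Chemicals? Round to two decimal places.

Mean R_i = (5.8 − 11.6 − 13.3 − 0.5 + 6.1) / 5 = -2.7000%
Mean R_m = (1.3 − 7.4 − 4.6 + 2.1 + 1.0) / 5 = -1.5200%
Σ(R_i − R̄_i)(R_m − R̄_m) = 139.0900  ⇒  Cov = 139.0900 / 4 = 34.7725
Σ(R_m − R̄_m)² = 71.4680  ⇒  Var(R_m) = 71.4680 / 4 = 17.8670
β = Cov / Var(R_m) = 34.7725 / 17.8670 = 1.9462
E(R) = R_f + β × MRP = 5.31% + 1.9462 × 7.31% = 19.54%

19.54%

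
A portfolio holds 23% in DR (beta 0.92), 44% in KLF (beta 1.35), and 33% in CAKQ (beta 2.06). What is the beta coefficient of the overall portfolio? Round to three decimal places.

β_P = Σ w_i β_i = 0.23×0.92 + 0.44×1.35 + 0.33×2.06 = 1.4854

1.485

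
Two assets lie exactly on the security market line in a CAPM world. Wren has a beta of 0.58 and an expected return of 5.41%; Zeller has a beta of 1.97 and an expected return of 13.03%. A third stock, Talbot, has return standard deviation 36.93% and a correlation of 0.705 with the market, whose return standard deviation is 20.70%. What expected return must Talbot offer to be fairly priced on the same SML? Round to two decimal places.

MRP = (13.03% − 5.41%) / (1.97 − 0.58) = 5.4820%
R_f = 5.41% − 0.58 × 5.4820% = 2.2304%
β_Talbot = ρ·σ_i/σ_m = 0.705 × 36.93 / 20.70 = 1.2578
E(R_Talbot) = R_f + β × MRP = 2.2304% + 1.2578 × 5.4820% = 9.13%

9.13%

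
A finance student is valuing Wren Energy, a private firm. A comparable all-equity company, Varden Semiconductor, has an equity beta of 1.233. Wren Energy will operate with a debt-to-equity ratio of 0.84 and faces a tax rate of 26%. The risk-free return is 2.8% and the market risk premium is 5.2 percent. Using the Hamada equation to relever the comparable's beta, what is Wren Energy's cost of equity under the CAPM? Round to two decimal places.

13.20%

β_L = β_U × [1 + (1 − t)(D/E)] = 1.233 × [1 + (1 − 0.26) × 0.84]
    = 1.233 × [1 + 0.74 × 0.84] = 1.233 × 1.6216 = 1.9994
E(R) = R_f + β_L × MRP = 2.8% + 1.9994 × 5.2% = 13.20%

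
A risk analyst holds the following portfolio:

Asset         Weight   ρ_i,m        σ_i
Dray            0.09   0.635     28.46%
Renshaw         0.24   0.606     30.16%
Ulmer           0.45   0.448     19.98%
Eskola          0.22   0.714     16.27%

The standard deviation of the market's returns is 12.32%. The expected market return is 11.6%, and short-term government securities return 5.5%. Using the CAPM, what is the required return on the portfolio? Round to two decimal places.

11.74%

β_Dray = 0.635 × 28.46% / 12.32% = 1.4669
β_Renshaw = 0.606 × 30.16% / 12.32% = 1.4835
β_Ulmer = 0.448 × 19.98% / 12.32% = 0.7265
β_Eskola = 0.714 × 16.27% / 12.32% = 0.9429
β_P = Σ w_i β_i = 0.09×1.4669 + 0.24×1.4835 + 0.45×0.7265 + 0.22×0.9429 = 1.0224
MRP = 11.6% − 5.5% = 6.10%
E(R_P) = R_f + β_P × MRP = 5.5% + 1.0224 × 6.1% = 11.74%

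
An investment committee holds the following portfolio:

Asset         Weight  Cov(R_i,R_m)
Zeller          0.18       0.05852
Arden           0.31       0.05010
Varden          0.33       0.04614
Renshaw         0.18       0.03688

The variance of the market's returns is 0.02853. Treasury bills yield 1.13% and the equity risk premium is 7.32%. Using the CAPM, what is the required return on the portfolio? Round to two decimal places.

β_Zeller = 0.05852 / 0.02853 = 2.0512
β_Arden = 0.05010 / 0.02853 = 1.7560
β_Varden = 0.04614 / 0.02853 = 1.6172
β_Renshaw = 0.03688 / 0.02853 = 1.2927
β_P = Σ w_i β_i = 0.18×2.0512 + 0.31×1.7560 + 0.33×1.6172 + 0.18×1.2927 = 1.6799
E(R_P) = R_f + β_P × MRP = 1.13% + 1.6799 × 7.32% = 13.43%

13.43%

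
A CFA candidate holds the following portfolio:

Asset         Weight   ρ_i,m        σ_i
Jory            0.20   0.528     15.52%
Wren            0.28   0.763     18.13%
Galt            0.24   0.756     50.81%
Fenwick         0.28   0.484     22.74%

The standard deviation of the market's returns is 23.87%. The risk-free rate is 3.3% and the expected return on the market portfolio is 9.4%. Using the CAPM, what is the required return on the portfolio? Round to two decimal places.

7.85%

β_Jory = 0.528 × 15.52% / 23.87% = 0.3433
β_Wren = 0.763 × 18.13% / 23.87% = 0.5795
β_Galt = 0.756 × 50.81% / 23.87% = 1.6092
β_Fenwick = 0.484 × 22.74% / 23.87% = 0.4611
β_P = Σ w_i β_i = 0.20×0.3433 + 0.28×0.5795 + 0.24×1.6092 + 0.28×0.4611 = 0.7462
MRP = 9.4% − 3.3% = 6.10%
E(R_P) = R_f + β_P × MRP = 3.3% + 0.7462 × 6.1% = 7.85%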